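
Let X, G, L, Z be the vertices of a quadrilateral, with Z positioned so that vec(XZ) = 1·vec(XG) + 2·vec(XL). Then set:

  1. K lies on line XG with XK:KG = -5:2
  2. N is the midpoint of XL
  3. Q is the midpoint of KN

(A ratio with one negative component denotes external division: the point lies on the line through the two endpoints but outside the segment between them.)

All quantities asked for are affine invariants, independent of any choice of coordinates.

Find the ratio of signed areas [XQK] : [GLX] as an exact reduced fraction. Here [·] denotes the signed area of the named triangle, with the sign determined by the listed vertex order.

Set X = (0, 0), G = (1, 0), L = (0, 1), Z = (1, 2); any affine frame gives the same invariant.
1. K lies on line XG with XK:KG = -5:2 ⇒ K = (5/3, 0)
2. N is the midpoint of XL ⇒ N = (0, 1/2)
3. Q is the midpoint of KN ⇒ Q = (5/6, 1/4)
2·[XQK] = -5/12, 2·[GLX] = 1
[XQK]:[GLX] = -5/12:1 = -5/12

[XQK]:[GLX] = -5/12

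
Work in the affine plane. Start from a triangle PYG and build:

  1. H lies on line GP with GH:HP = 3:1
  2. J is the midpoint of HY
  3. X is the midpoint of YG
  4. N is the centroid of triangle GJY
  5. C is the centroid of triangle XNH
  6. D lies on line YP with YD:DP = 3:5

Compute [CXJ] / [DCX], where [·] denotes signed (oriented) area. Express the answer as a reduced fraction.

Work in coordinates with P = (0, 0), Y = (1, 0), G = (0, 1).
1. H lies on line GP with GH:HP = 3:1 ⇒ H = (0, 1/4)
2. J is the midpoint of HY ⇒ J = (1/2, 1/8)
3. X is the midpoint of YG ⇒ X = (1/2, 1/2)
4. N is the centroid of triangle GJY ⇒ N = (1/2, 3/8)
5. C is the centroid of triangle XNH ⇒ C = (1/3, 3/8)
6. D lies on line YP with YD:DP = 3:5 ⇒ D = (5/8, 0)
2·[CXJ] = -1/16, 2·[DCX] = -19/192
[CXJ]:[DCX] = -1/16:-19/192 = 12/19

[CXJ]:[DCX] = 12/19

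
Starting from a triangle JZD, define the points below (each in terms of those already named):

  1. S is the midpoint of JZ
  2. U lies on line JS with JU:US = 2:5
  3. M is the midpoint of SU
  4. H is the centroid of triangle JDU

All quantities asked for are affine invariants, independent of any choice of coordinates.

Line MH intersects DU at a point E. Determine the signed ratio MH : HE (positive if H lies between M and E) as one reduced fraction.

MH:HE = -19/4

Assign J = (0, 0), Z = (1, 0), D = (0, 1) — the answer is frame-independent, so this choice is without loss of generality.
1. S is the midpoint of JZ ⇒ S = (1/2, 0)
2. U lies on line JS with JU:US = 2:5 ⇒ U = (1/7, 0)
3. M is the midpoint of SU ⇒ M = (9/28, 0)
4. H is the centroid of triangle JDU ⇒ H = (1/21, 1/3)
line MH meets DU at E = (2/19, 5/19)
H = M + t·(E−M) with t = 19/15, so MH:HE = 19/15:-4/15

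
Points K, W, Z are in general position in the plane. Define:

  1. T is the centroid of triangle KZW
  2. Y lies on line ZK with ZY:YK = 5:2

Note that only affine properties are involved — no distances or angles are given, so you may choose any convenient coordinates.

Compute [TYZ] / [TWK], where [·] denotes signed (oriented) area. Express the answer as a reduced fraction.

[TYZ]:[TWK] = 5/7

Set K = (0, 0), W = (1, 0), Z = (0, 1); any affine frame gives the same invariant.
1. T is the centroid of triangle KZW ⇒ T = (1/3, 1/3)
2. Y lies on line ZK with ZY:YK = 5:2 ⇒ Y = (0, 2/7)
2·[TYZ] = -5/21, 2·[TWK] = -1/3
[TYZ]:[TWK] = -5/21:-1/3 = 5/7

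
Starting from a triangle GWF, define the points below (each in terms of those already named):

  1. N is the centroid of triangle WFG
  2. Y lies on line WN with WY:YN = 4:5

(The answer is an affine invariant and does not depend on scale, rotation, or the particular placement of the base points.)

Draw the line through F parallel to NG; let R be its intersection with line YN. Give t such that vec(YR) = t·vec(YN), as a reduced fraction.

Assign G = (0, 0), W = (1, 0), F = (0, 1) — the answer is frame-independent, so this choice is without loss of generality.
1. N is the centroid of triangle WFG ⇒ N = (1/3, 1/3)
2. Y lies on line WN with WY:YN = 4:5 ⇒ Y = (19/27, 4/27)
through F parallel to NG: direction (-1/3, -1/3); meets YN at R = (-1/3, 2/3)
R = Y + t·(N−Y) with t = 14/5

t = 14/5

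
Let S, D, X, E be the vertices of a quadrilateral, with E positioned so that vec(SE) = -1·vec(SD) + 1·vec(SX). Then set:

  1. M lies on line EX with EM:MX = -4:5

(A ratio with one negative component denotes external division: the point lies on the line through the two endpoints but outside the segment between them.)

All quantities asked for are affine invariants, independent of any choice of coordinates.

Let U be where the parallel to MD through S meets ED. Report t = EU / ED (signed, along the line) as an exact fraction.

Set S = (0, 0), D = (1, 0), X = (0, 1), E = (-1, 1); any affine frame gives the same invariant.
1. M lies on line EX with EM:MX = -4:5 ⇒ M = (-5, 1)
through S parallel to MD: direction (6, -1); meets ED at U = (3/2, -1/4)
U = E + t·(D−E) with t = 5/4

t = 5/4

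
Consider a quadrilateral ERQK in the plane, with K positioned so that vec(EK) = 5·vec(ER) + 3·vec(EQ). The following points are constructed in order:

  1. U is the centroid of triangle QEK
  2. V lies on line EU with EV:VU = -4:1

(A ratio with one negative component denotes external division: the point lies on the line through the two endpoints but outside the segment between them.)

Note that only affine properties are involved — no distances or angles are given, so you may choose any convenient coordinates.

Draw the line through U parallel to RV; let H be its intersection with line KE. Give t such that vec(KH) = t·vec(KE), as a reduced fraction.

Assign E = (0, 0), R = (1, 0), Q = (0, 1), K = (5, 3) — the answer is frame-independent, so this choice is without loss of generality.
1. U is the centroid of triangle QEK ⇒ U = (5/3, 4/3)
2. V lies on line EU with EV:VU = -4:1 ⇒ V = (20/9, 16/9)
through U parallel to RV: direction (11/9, 16/9); meets KE at H = (60/47, 36/47)
H = K + t·(E−K) with t = 35/47

t = 35/47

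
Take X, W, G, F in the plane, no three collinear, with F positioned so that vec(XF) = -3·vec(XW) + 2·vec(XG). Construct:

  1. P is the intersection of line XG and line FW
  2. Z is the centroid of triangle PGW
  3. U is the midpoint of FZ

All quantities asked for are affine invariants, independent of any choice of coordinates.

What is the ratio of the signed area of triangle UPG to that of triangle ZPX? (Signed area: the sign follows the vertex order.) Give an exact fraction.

Work in coordinates with X = (0, 0), W = (1, 0), G = (0, 1), F = (-3, 2).
1. P is the intersection of line XG and line FW ⇒ P = (0, 1/2)
2. Z is the centroid of triangle PGW ⇒ Z = (1/3, 1/2)
3. U is the midpoint of FZ ⇒ U = (-4/3, 5/4)
2·[UPG] = 2/3, 2·[ZPX] = 1/6
[UPG]:[ZPX] = 2/3:1/6 = 4

[UPG]:[ZPX] = 4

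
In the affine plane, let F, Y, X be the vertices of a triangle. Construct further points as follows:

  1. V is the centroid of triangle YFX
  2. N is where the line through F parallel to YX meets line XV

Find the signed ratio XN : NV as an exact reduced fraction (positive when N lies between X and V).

XN:NV = -3/2

Set F = (0, 0), Y = (1, 0), X = (0, 1); any affine frame gives the same invariant.
1. V is the centroid of triangle YFX ⇒ V = (1/3, 1/3)
2. N is where the line through F parallel to YX meets line XV ⇒ N = (1, -1)
N = X + t·(V−X) with t = 3, so XN:NV = t:(1−t) = 3:-2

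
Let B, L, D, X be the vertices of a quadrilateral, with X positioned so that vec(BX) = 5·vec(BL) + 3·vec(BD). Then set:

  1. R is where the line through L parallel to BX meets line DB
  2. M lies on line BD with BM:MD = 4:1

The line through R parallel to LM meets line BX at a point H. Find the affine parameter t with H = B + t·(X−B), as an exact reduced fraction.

t = -3/35

Work in coordinates with B = (0, 0), L = (1, 0), D = (0, 1), X = (5, 3).
1. R is where the line through L parallel to BX meets line DB ⇒ R = (0, -3/5)
2. M lies on line BD with BM:MD = 4:1 ⇒ M = (0, 4/5)
through R parallel to LM: direction (-1, 4/5); meets BX at H = (-3/7, -9/35)
H = B + t·(X−B) with t = -3/35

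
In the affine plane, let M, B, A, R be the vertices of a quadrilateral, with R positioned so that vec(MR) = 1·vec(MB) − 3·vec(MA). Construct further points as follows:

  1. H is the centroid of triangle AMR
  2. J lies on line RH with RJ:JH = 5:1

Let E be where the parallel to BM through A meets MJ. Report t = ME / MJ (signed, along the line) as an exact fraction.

Choose coordinates M = (0, 0), B = (1, 0), A = (0, 1), R = (1, -3).
1. H is the centroid of triangle AMR ⇒ H = (1/3, -2/3)
2. J lies on line RH with RJ:JH = 5:1 ⇒ J = (4/9, -19/18)
through A parallel to BM: direction (-1, 0); meets MJ at E = (-8/19, 1)
E = M + t·(J−M) with t = -18/19

t = -18/19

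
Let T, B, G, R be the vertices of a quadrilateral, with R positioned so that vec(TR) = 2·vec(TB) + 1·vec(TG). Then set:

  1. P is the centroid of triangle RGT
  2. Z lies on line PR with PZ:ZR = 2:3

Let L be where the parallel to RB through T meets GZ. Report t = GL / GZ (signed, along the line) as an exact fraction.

Work in coordinates with T = (0, 0), B = (1, 0), G = (0, 1), R = (2, 1).
1. P is the centroid of triangle RGT ⇒ P = (2/3, 2/3)
2. Z lies on line PR with PZ:ZR = 2:3 ⇒ Z = (6/5, 4/5)
through T parallel to RB: direction (-1, -1); meets GZ at L = (6/7, 6/7)
L = G + t·(Z−G) with t = 5/7

t = 5/7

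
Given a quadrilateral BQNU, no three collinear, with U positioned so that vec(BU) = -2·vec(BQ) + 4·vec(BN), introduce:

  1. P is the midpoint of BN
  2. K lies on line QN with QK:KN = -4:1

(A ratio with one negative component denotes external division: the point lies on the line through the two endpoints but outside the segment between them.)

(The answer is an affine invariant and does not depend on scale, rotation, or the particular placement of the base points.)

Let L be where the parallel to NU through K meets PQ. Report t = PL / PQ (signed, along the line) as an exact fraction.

Work in coordinates with B = (0, 0), Q = (1, 0), N = (0, 1), U = (-2, 4).
1. P is the midpoint of BN ⇒ P = (0, 1/2)
2. K lies on line QN with QK:KN = -4:1 ⇒ K = (-1/3, 4/3)
through K parallel to NU: direction (-2, 3); meets PQ at L = (1/3, 1/3)
L = P + t·(Q−P) with t = 1/3

t = 1/3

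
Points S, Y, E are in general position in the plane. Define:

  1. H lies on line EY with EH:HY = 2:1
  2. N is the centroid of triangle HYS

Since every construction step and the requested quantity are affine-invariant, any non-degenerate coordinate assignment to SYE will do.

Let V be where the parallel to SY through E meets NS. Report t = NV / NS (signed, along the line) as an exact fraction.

Set S = (0, 0), Y = (1, 0), E = (0, 1); any affine frame gives the same invariant.
1. H lies on line EY with EH:HY = 2:1 ⇒ H = (2/3, 1/3)
2. N is the centroid of triangle HYS ⇒ N = (5/9, 1/9)
through E parallel to SY: direction (1, 0); meets NS at V = (5, 1)
V = N + t·(S−N) with t = -8

t = -8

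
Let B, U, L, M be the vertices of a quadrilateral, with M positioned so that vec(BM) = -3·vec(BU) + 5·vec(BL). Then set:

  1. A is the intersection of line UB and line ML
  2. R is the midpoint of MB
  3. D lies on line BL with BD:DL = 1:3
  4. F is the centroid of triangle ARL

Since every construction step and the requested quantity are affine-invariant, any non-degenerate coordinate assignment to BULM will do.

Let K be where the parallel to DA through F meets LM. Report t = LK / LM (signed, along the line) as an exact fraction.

t = 1/36

Choose coordinates B = (0, 0), U = (1, 0), L = (0, 1), M = (-3, 5).
1. A is the intersection of line UB and line ML ⇒ A = (3/4, 0)
2. R is the midpoint of MB ⇒ R = (-3/2, 5/2)
3. D lies on line BL with BD:DL = 1:3 ⇒ D = (0, 1/4)
4. F is the centroid of triangle ARL ⇒ F = (-1/4, 7/6)
through F parallel to DA: direction (3/4, -1/4); meets LM at K = (-1/12, 10/9)
K = L + t·(M−L) with t = 1/36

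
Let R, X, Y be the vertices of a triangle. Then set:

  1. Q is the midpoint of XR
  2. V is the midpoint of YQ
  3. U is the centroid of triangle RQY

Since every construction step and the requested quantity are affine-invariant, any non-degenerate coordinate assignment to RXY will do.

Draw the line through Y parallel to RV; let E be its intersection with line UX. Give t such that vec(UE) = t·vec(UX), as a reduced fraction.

Set R = (0, 0), X = (1, 0), Y = (0, 1); any affine frame gives the same invariant.
1. Q is the midpoint of XR ⇒ Q = (1/2, 0)
2. V is the midpoint of YQ ⇒ V = (1/4, 1/2)
3. U is the centroid of triangle RQY ⇒ U = (1/6, 1/3)
through Y parallel to RV: direction (1/4, 1/2); meets UX at E = (-1/4, 1/2)
E = U + t·(X−U) with t = -1/2

t = -1/2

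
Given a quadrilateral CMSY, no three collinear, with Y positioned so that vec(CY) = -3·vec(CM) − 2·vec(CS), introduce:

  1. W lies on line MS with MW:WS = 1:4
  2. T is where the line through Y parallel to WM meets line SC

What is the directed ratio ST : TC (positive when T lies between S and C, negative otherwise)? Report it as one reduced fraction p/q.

Choose coordinates C = (0, 0), M = (1, 0), S = (0, 1), Y = (-3, -2).
1. W lies on line MS with MW:WS = 1:4 ⇒ W = (4/5, 1/5)
2. T is where the line through Y parallel to WM meets line SC ⇒ T = (0, -5)
T = S + t·(C−S) with t = 6, so ST:TC = t:(1−t) = 6:-5

ST:TC = -6/5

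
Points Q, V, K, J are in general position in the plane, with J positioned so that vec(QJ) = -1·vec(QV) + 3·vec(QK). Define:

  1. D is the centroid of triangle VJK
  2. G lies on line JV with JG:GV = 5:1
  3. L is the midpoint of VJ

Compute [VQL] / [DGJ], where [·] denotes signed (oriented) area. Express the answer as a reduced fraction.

[VQL]:[DGJ] = -27/5

Assign Q = (0, 0), V = (1, 0), K = (0, 1), J = (-1, 3) — the answer is frame-independent, so this choice is without loss of generality.
1. D is the centroid of triangle VJK ⇒ D = (0, 4/3)
2. G lies on line JV with JG:GV = 5:1 ⇒ G = (2/3, 1/2)
3. L is the midpoint of VJ ⇒ L = (0, 3/2)
2·[VQL] = -3/2, 2·[DGJ] = 5/18
[VQL]:[DGJ] = -3/2:5/18 = -27/5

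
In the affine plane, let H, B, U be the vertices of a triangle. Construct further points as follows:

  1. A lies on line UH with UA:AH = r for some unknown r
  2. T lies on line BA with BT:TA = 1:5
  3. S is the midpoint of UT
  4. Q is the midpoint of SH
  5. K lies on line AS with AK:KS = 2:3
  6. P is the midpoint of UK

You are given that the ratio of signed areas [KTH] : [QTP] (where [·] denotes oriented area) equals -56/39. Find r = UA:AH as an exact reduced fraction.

r = 5/4

Assign H = (0, 0), B = (1, 0), U = (0, 1) — the answer is frame-independent, so this choice is without loss of generality.
1. With UA:AH = r, write λ = r/(r+1) so A = U + λ·(H−U); A is affine-linear in λ
2. T lies on line BA with BT:TA = 1:5 ⇒ T is an affine combination of earlier points and hence also affine-linear in λ
3. S is the midpoint of UT ⇒ S is an affine combination of earlier points and hence also affine-linear in λ
4. Q is the midpoint of SH ⇒ Q is an affine combination of earlier points and hence also affine-linear in λ
5. K lies on line AS with AK:KS = 2:3 ⇒ K is an affine combination of earlier points and hence also affine-linear in λ
6. P is the midpoint of UK ⇒ P is an affine combination of earlier points and hence also affine-linear in λ
Every point depending on A is an affine combination of A and λ-independent points, so each such coordinate is linear in λ; the λ² term in each signed area is a multiple of (H−U)×(H−U) = 0, so 2·[KTH] and 2·[QTP] are each linear in λ. Evaluating at λ=0 and λ=1:
  2·[KTH] = 1/2·λ − 2/3,   2·[QTP] = -3/16·λ + 3/8
So [KTH]:[QTP] = (1/2·λ − 2/3) / (-3/16·λ + 3/8). Setting this equal to -56/39:
  1/2·λ − 2/3 = -56/39·(-3/16·λ + 3/8)  ⇒  λ = 5/9
Then r = λ/(1−λ) = (5/9)/(4/9) = 5/4. Check: with r = 5/4, A = (0, 4/9) and [KTH]:[QTP] = -56/39 as required.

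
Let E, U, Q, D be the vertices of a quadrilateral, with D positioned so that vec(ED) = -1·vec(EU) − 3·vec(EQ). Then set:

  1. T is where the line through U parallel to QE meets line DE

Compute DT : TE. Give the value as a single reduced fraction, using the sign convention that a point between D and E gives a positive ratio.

DT:TE = -2

Choose coordinates E = (0, 0), U = (1, 0), Q = (0, 1), D = (-1, -3).
1. T is where the line through U parallel to QE meets line DE ⇒ T = (1, 3)
T = D + t·(E−D) with t = 2, so DT:TE = t:(1−t) = 2:-1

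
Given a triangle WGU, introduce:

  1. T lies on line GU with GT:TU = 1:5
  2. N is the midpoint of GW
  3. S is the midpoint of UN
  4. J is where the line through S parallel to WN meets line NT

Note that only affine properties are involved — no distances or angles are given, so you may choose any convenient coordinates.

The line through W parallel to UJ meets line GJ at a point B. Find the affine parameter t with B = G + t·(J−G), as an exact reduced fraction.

Choose coordinates W = (0, 0), G = (1, 0), U = (0, 1).
1. T lies on line GU with GT:TU = 1:5 ⇒ T = (5/6, 1/6)
2. N is the midpoint of GW ⇒ N = (1/2, 0)
3. S is the midpoint of UN ⇒ S = (1/4, 1/2)
4. J is where the line through S parallel to WN meets line NT ⇒ J = (3/2, 1/2)
through W parallel to UJ: direction (3/2, -1/2); meets GJ at B = (3/4, -1/4)
B = G + t·(J−G) with t = -1/2

t = -1/2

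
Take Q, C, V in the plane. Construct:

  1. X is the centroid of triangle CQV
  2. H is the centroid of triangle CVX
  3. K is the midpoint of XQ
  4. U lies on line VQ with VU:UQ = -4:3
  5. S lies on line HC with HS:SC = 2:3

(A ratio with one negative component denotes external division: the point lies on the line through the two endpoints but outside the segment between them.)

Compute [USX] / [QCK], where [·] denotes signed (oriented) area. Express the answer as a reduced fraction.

Set Q = (0, 0), C = (1, 0), V = (0, 1); any affine frame gives the same invariant.
1. X is the centroid of triangle CQV ⇒ X = (1/3, 1/3)
2. H is the centroid of triangle CVX ⇒ H = (4/9, 4/9)
3. K is the midpoint of XQ ⇒ K = (1/6, 1/6)
4. U lies on line VQ with VU:UQ = -4:3 ⇒ U = (0, -3)
5. S lies on line HC with HS:SC = 2:3 ⇒ S = (2/3, 4/15)
2·[USX] = 17/15, 2·[QCK] = 1/6
[USX]:[QCK] = 17/15:1/6 = 34/5

[USX]:[QCK] = 34/5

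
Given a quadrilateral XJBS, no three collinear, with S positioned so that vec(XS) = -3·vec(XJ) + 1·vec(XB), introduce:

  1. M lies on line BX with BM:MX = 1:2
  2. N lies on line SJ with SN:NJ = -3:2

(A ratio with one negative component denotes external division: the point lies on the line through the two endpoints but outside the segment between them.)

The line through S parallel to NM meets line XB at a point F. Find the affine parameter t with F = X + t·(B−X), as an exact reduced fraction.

t = 1/9

Work in coordinates with X = (0, 0), J = (1, 0), B = (0, 1), S = (-3, 1).
1. M lies on line BX with BM:MX = 1:2 ⇒ M = (0, 2/3)
2. N lies on line SJ with SN:NJ = -3:2 ⇒ N = (9, -2)
through S parallel to NM: direction (-9, 8/3); meets XB at F = (0, 1/9)
F = X + t·(B−X) with t = 1/9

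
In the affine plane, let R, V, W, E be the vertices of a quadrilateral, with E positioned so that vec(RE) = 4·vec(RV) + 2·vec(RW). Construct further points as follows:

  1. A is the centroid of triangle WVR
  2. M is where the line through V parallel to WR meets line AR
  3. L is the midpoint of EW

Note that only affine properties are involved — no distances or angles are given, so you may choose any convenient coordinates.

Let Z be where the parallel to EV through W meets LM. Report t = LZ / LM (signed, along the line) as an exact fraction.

t = 5

Work in coordinates with R = (0, 0), V = (1, 0), W = (0, 1), E = (4, 2).
1. A is the centroid of triangle WVR ⇒ A = (1/3, 1/3)
2. M is where the line through V parallel to WR meets line AR ⇒ M = (1, 1)
3. L is the midpoint of EW ⇒ L = (2, 3/2)
through W parallel to EV: direction (-3, -2); meets LM at Z = (-3, -1)
Z = L + t·(M−L) with t = 5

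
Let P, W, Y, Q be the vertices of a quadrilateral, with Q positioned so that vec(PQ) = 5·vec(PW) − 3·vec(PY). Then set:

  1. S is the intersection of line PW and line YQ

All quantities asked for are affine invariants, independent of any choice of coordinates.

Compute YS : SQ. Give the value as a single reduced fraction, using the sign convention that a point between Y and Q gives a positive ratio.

YS:SQ = 1/3

Work in coordinates with P = (0, 0), W = (1, 0), Y = (0, 1), Q = (5, -3).
1. S is the intersection of line PW and line YQ ⇒ S = (5/4, 0)
S = Y + t·(Q−Y) with t = 1/4, so YS:SQ = t:(1−t) = 1/4:3/4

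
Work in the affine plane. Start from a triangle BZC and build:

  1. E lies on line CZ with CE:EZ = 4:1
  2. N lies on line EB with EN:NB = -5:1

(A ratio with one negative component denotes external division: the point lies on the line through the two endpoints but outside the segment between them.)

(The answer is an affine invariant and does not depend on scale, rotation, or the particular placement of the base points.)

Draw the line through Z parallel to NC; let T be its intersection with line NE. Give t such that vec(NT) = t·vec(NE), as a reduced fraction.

t = 5/4

Work in coordinates with B = (0, 0), Z = (1, 0), C = (0, 1).
1. E lies on line CZ with CE:EZ = 4:1 ⇒ E = (4/5, 1/5)
2. N lies on line EB with EN:NB = -5:1 ⇒ N = (-1/5, -1/20)
through Z parallel to NC: direction (1/5, 21/20); meets NE at T = (21/20, 21/80)
T = N + t·(E−N) with t = 5/4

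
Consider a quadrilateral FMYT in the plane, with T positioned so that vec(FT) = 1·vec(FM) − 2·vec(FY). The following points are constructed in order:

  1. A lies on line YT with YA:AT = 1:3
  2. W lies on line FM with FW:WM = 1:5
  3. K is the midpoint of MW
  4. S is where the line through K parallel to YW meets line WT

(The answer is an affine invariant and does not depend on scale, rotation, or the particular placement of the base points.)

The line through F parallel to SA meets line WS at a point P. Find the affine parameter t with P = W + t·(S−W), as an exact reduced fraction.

t = -46/45

Set F = (0, 0), M = (1, 0), Y = (0, 1), T = (1, -2); any affine frame gives the same invariant.
1. A lies on line YT with YA:AT = 1:3 ⇒ A = (1/4, 1/4)
2. W lies on line FM with FW:WM = 1:5 ⇒ W = (1/6, 0)
3. K is the midpoint of MW ⇒ K = (7/12, 0)
4. S is where the line through K parallel to YW meets line WT ⇒ S = (31/36, -5/3)
through F parallel to SA: direction (-11/18, 23/12); meets WS at P = (-44/81, 46/27)
P = W + t·(S−W) with t = -46/45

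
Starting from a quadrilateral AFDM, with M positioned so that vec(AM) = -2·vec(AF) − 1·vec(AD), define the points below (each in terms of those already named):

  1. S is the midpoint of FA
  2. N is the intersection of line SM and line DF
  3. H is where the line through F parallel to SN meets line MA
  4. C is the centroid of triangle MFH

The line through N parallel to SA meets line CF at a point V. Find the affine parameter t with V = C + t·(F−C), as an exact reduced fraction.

t = 8/7

Set A = (0, 0), F = (1, 0), D = (0, 1), M = (-2, -1); any affine frame gives the same invariant.
1. S is the midpoint of FA ⇒ S = (1/2, 0)
2. N is the intersection of line SM and line DF ⇒ N = (6/7, 1/7)
3. H is where the line through F parallel to SN meets line MA ⇒ H = (-4, -2)
4. C is the centroid of triangle MFH ⇒ C = (-5/3, -1)
through N parallel to SA: direction (-1/2, 0); meets CF at V = (29/21, 1/7)
V = C + t·(F−C) with t = 8/7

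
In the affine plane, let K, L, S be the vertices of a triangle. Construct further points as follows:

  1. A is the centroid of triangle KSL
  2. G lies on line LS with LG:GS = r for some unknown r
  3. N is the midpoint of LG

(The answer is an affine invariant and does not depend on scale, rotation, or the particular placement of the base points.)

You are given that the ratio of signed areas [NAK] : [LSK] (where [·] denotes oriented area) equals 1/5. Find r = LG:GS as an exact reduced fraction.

Work in coordinates with K = (0, 0), L = (1, 0), S = (0, 1).
1. A is the centroid of triangle KSL ⇒ A = (1/3, 1/3)
2. With LG:GS = r, write λ = r/(r+1) so G = L + λ·(S−L); G is affine-linear in λ
3. N is the midpoint of LG ⇒ N is an affine combination of earlier points and hence also affine-linear in λ
Every point depending on G is an affine combination of G and λ-independent points, so each such coordinate is linear in λ; the λ² term in each signed area is a multiple of (S−L)×(S−L) = 0, so 2·[NAK] and 2·[LSK] are each linear in λ. Evaluating at λ=0 and λ=1:
  2·[NAK] = -1/3·λ + 1/3,   2·[LSK] = 1
So [NAK]:[LSK] = (-1/3·λ + 1/3) / (1). Setting this equal to 1/5:
  -1/3·λ + 1/3 = 1/5·(1)  ⇒  λ = 2/5
Then r = λ/(1−λ) = (2/5)/(3/5) = 2/3. Check: with r = 2/3, G = (3/5, 2/5) and [NAK]:[LSK] = 1/5 as required.

r = 2/3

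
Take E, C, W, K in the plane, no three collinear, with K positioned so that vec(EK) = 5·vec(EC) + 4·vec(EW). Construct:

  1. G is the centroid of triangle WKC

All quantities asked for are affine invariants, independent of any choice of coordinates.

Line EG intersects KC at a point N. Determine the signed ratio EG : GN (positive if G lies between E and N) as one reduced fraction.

EG:GN = 1/2

Choose coordinates E = (0, 0), C = (1, 0), W = (0, 1), K = (5, 4).
1. G is the centroid of triangle WKC ⇒ G = (2, 5/3)
line EG meets KC at N = (6, 5)
G = E + t·(N−E) with t = 1/3, so EG:GN = 1/3:2/3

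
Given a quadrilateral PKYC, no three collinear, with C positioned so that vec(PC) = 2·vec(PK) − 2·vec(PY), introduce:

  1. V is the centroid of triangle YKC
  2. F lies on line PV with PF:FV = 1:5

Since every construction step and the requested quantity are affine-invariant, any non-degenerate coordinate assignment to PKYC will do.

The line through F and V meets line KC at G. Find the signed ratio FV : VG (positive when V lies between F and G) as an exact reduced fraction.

Work in coordinates with P = (0, 0), K = (1, 0), Y = (0, 1), C = (2, -2).
1. V is the centroid of triangle YKC ⇒ V = (1, -1/3)
2. F lies on line PV with PF:FV = 1:5 ⇒ F = (1/6, -1/18)
line FV meets KC at G = (6/5, -2/5)
V = F + t·(G−F) with t = 25/31, so FV:VG = 25/31:6/31

FV:VG = 25/6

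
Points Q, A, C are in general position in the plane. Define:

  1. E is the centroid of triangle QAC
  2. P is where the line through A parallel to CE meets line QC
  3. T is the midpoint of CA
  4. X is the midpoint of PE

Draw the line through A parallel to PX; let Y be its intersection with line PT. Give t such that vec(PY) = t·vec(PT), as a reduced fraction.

Assign Q = (0, 0), A = (1, 0), C = (0, 1) — the answer is frame-independent, so this choice is without loss of generality.
1. E is the centroid of triangle QAC ⇒ E = (1/3, 1/3)
2. P is where the line through A parallel to CE meets line QC ⇒ P = (0, 2)
3. T is the midpoint of CA ⇒ T = (1/2, 1/2)
4. X is the midpoint of PE ⇒ X = (1/6, 7/6)
through A parallel to PX: direction (1/6, -5/6); meets PT at Y = (3/2, -5/2)
Y = P + t·(T−P) with t = 3

t = 3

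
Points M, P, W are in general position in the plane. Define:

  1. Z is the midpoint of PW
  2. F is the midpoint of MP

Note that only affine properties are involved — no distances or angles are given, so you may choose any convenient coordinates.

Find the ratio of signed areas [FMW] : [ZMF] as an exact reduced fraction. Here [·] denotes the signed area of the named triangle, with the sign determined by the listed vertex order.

[FMW]:[ZMF] = -2

Choose coordinates M = (0, 0), P = (1, 0), W = (0, 1).
1. Z is the midpoint of PW ⇒ Z = (1/2, 1/2)
2. F is the midpoint of MP ⇒ F = (1/2, 0)
2·[FMW] = -1/2, 2·[ZMF] = 1/4
[FMW]:[ZMF] = -1/2:1/4 = -2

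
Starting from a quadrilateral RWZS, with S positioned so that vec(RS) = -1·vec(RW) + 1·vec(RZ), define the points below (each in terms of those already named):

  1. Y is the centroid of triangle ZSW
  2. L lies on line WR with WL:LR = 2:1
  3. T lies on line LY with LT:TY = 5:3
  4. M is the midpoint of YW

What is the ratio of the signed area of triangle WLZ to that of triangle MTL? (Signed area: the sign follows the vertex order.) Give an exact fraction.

Assign R = (0, 0), W = (1, 0), Z = (0, 1), S = (-1, 1) — the answer is frame-independent, so this choice is without loss of generality.
1. Y is the centroid of triangle ZSW ⇒ Y = (0, 2/3)
2. L lies on line WR with WL:LR = 2:1 ⇒ L = (1/3, 0)
3. T lies on line LY with LT:TY = 5:3 ⇒ T = (1/8, 5/12)
4. M is the midpoint of YW ⇒ M = (1/2, 1/3)
2·[WLZ] = -2/3, 2·[MTL] = 5/36
[WLZ]:[MTL] = -2/3:5/36 = -24/5

[WLZ]:[MTL] = -24/5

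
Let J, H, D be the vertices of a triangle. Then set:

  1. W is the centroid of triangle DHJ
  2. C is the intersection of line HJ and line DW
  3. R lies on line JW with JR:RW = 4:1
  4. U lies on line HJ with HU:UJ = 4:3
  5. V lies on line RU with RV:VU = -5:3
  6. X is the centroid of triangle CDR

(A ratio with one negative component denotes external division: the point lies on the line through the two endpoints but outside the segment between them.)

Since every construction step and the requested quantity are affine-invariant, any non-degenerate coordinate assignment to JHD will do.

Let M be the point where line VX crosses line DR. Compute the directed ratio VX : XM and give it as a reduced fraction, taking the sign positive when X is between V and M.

Work in coordinates with J = (0, 0), H = (1, 0), D = (0, 1).
1. W is the centroid of triangle DHJ ⇒ W = (1/3, 1/3)
2. C is the intersection of line HJ and line DW ⇒ C = (1/2, 0)
3. R lies on line JW with JR:RW = 4:1 ⇒ R = (4/15, 4/15)
4. U lies on line HJ with HU:UJ = 4:3 ⇒ U = (3/7, 0)
5. V lies on line RU with RV:VU = -5:3 ⇒ V = (47/70, -2/5)
6. X is the centroid of triangle CDR ⇒ X = (23/90, 19/45)
line VX meets DR at M = (38/405, 601/810)
X = V + t·(M−V) with t = 18/25, so VX:XM = 18/25:7/25

VX:XM = 18/7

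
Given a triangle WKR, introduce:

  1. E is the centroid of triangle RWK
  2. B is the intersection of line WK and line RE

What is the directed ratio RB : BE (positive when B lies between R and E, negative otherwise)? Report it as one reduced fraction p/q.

Work in coordinates with W = (0, 0), K = (1, 0), R = (0, 1).
1. E is the centroid of triangle RWK ⇒ E = (1/3, 1/3)
2. B is the intersection of line WK and line RE ⇒ B = (1/2, 0)
B = R + t·(E−R) with t = 3/2, so RB:BE = t:(1−t) = 3/2:-1/2

RB:BE = -3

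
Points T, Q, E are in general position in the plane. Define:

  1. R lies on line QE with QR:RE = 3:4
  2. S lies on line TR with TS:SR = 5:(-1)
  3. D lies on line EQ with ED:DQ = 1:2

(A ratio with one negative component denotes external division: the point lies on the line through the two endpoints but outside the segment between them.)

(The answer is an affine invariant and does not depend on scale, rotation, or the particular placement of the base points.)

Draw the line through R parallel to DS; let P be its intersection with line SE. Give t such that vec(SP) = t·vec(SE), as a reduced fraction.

Assign T = (0, 0), Q = (1, 0), E = (0, 1) — the answer is frame-independent, so this choice is without loss of generality.
1. R lies on line QE with QR:RE = 3:4 ⇒ R = (4/7, 3/7)
2. S lies on line TR with TS:SR = 5:(-1) ⇒ S = (5/7, 15/28)
3. D lies on line EQ with ED:DQ = 1:2 ⇒ D = (1/3, 2/3)
through R parallel to DS: direction (8/21, -11/84); meets SE at P = (60/49, 10/49)
P = S + t·(E−S) with t = -5/7

t = -5/7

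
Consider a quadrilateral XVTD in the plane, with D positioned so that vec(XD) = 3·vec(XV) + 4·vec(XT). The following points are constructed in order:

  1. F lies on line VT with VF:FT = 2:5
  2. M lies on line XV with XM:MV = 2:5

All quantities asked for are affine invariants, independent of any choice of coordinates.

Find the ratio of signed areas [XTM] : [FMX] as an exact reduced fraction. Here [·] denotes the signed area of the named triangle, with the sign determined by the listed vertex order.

Assign X = (0, 0), V = (1, 0), T = (0, 1), D = (3, 4) — the answer is frame-independent, so this choice is without loss of generality.
1. F lies on line VT with VF:FT = 2:5 ⇒ F = (5/7, 2/7)
2. M lies on line XV with XM:MV = 2:5 ⇒ M = (2/7, 0)
2·[XTM] = -2/7, 2·[FMX] = -4/49
[XTM]:[FMX] = -2/7:-4/49 = 7/2

[XTM]:[FMX] = 7/2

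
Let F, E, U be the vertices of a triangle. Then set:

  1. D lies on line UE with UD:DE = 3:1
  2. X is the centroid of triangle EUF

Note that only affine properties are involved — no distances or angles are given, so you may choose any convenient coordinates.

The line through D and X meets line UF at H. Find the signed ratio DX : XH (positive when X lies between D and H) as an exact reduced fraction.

DX:XH = 5/4

Work in coordinates with F = (0, 0), E = (1, 0), U = (0, 1).
1. D lies on line UE with UD:DE = 3:1 ⇒ D = (3/4, 1/4)
2. X is the centroid of triangle EUF ⇒ X = (1/3, 1/3)
line DX meets UF at H = (0, 2/5)
X = D + t·(H−D) with t = 5/9, so DX:XH = 5/9:4/9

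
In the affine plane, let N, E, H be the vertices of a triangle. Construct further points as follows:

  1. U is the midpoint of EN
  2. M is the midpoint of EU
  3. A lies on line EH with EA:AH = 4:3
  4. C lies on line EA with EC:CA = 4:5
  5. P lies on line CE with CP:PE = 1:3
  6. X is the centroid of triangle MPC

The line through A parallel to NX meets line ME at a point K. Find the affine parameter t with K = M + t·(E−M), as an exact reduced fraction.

Set N = (0, 0), E = (1, 0), H = (0, 1); any affine frame gives the same invariant.
1. U is the midpoint of EN ⇒ U = (1/2, 0)
2. M is the midpoint of EU ⇒ M = (3/4, 0)
3. A lies on line EH with EA:AH = 4:3 ⇒ A = (3/7, 4/7)
4. C lies on line EA with EC:CA = 4:5 ⇒ C = (47/63, 16/63)
5. P lies on line CE with CP:PE = 1:3 ⇒ P = (17/21, 4/21)
6. X is the centroid of triangle MPC ⇒ X = (83/108, 4/27)
through A parallel to NX: direction (83/108, 4/27); meets ME at K = (-71/28, 0)
K = M + t·(E−M) with t = -92/7

t = -92/7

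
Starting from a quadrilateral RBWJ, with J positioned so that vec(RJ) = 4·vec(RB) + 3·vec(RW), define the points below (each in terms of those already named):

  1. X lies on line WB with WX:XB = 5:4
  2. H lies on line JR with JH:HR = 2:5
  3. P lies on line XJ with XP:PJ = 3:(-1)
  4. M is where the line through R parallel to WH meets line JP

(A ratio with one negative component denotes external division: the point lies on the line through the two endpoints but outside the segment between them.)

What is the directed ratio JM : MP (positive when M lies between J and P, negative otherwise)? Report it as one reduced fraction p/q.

Assign R = (0, 0), B = (1, 0), W = (0, 1), J = (4, 3) — the answer is frame-independent, so this choice is without loss of generality.
1. X lies on line WB with WX:XB = 5:4 ⇒ X = (5/9, 4/9)
2. H lies on line JR with JH:HR = 2:5 ⇒ H = (20/7, 15/7)
3. P lies on line XJ with XP:PJ = 3:(-1) ⇒ P = (103/18, 77/18)
4. M is where the line through R parallel to WH meets line JP ⇒ M = (-5/53, -2/53)
M = J + t·(P−J) with t = -126/53, so JM:MP = t:(1−t) = -126/53:179/53

JM:MP = -126/179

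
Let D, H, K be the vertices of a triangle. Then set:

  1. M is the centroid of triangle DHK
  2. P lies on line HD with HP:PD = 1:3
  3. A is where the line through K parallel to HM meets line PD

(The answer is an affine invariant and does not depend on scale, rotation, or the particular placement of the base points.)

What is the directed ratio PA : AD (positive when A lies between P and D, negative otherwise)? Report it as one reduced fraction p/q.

PA:AD = -5/8

Set D = (0, 0), H = (1, 0), K = (0, 1); any affine frame gives the same invariant.
1. M is the centroid of triangle DHK ⇒ M = (1/3, 1/3)
2. P lies on line HD with HP:PD = 1:3 ⇒ P = (3/4, 0)
3. A is where the line through K parallel to HM meets line PD ⇒ A = (2, 0)
A = P + t·(D−P) with t = -5/3, so PA:AD = t:(1−t) = -5/3:8/3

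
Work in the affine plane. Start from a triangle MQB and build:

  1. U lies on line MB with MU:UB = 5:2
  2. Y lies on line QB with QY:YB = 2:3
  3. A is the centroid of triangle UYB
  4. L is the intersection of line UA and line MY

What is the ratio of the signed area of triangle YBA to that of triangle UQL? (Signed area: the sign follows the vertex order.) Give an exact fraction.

Choose coordinates M = (0, 0), Q = (1, 0), B = (0, 1).
1. U lies on line MB with MU:UB = 5:2 ⇒ U = (0, 5/7)
2. Y lies on line QB with QY:YB = 2:3 ⇒ Y = (3/5, 2/5)
3. A is the centroid of triangle UYB ⇒ A = (1/5, 74/105)
4. L is the intersection of line UA and line MY ⇒ L = (1, 2/3)
2·[YBA] = 2/35, 2·[UQL] = 2/3
[YBA]:[UQL] = 2/35:2/3 = 3/35

[YBA]:[UQL] = 3/35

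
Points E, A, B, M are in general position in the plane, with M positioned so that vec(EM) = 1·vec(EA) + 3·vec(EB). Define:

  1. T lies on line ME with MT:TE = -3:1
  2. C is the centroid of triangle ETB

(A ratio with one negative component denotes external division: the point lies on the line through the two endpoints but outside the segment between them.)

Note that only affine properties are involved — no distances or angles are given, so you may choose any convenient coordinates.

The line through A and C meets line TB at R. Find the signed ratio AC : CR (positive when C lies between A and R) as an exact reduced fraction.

AC:CR = 17

Set E = (0, 0), A = (1, 0), B = (0, 1), M = (1, 3); any affine frame gives the same invariant.
1. T lies on line ME with MT:TE = -3:1 ⇒ T = (-1/2, -3/2)
2. C is the centroid of triangle ETB ⇒ C = (-1/6, -1/6)
line AC meets TB at R = (-4/17, -3/17)
C = A + t·(R−A) with t = 17/18, so AC:CR = 17/18:1/18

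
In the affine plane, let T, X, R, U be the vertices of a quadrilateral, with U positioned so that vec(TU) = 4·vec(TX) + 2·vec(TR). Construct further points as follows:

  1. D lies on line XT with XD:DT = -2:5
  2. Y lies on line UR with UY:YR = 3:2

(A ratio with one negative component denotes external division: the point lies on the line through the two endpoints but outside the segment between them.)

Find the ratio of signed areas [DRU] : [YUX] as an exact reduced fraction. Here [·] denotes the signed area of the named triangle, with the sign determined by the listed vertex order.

Work in coordinates with T = (0, 0), X = (1, 0), R = (0, 1), U = (4, 2).
1. D lies on line XT with XD:DT = -2:5 ⇒ D = (5/3, 0)
2. Y lies on line UR with UY:YR = 3:2 ⇒ Y = (8/5, 7/5)
2·[DRU] = -17/3, 2·[YUX] = -3
[DRU]:[YUX] = -17/3:-3 = 17/9

[DRU]:[YUX] = 17/9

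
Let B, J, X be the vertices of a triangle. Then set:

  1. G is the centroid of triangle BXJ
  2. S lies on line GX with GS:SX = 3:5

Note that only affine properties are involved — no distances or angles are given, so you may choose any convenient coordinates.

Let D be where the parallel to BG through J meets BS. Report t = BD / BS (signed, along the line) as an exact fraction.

t = -8/3

Assign B = (0, 0), J = (1, 0), X = (0, 1) — the answer is frame-independent, so this choice is without loss of generality.
1. G is the centroid of triangle BXJ ⇒ G = (1/3, 1/3)
2. S lies on line GX with GS:SX = 3:5 ⇒ S = (5/24, 7/12)
through J parallel to BG: direction (1/3, 1/3); meets BS at D = (-5/9, -14/9)
D = B + t·(S−B) with t = -8/3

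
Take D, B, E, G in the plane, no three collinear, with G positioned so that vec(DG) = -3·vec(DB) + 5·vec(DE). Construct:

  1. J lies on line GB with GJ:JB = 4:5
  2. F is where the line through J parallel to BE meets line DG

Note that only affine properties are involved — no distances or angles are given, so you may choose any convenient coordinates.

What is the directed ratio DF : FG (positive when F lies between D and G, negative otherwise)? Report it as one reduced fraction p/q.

DF:FG = 7/2

Assign D = (0, 0), B = (1, 0), E = (0, 1), G = (-3, 5) — the answer is frame-independent, so this choice is without loss of generality.
1. J lies on line GB with GJ:JB = 4:5 ⇒ J = (-11/9, 25/9)
2. F is where the line through J parallel to BE meets line DG ⇒ F = (-7/3, 35/9)
F = D + t·(G−D) with t = 7/9, so DF:FG = t:(1−t) = 7/9:2/9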